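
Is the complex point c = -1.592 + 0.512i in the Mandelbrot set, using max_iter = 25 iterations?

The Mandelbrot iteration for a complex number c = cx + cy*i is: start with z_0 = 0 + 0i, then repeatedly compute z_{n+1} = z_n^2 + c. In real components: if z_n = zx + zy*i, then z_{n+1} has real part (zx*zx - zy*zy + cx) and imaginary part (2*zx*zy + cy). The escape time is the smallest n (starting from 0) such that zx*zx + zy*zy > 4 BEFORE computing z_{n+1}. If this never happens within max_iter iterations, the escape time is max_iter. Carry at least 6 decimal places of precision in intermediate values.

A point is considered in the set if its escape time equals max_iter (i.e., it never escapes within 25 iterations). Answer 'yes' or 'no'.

z_0 = 0 + 0i, c = -1.5920 + 0.5120i
Iter 1: z = -1.5920 + 0.5120i, |z|^2 = 2.7966
Iter 2: z = 0.6803 + -1.1182i, |z|^2 = 1.7132
Iter 3: z = -2.3796 + -1.0095i, |z|^2 = 6.6813
Escaped at iteration 3

Answer: no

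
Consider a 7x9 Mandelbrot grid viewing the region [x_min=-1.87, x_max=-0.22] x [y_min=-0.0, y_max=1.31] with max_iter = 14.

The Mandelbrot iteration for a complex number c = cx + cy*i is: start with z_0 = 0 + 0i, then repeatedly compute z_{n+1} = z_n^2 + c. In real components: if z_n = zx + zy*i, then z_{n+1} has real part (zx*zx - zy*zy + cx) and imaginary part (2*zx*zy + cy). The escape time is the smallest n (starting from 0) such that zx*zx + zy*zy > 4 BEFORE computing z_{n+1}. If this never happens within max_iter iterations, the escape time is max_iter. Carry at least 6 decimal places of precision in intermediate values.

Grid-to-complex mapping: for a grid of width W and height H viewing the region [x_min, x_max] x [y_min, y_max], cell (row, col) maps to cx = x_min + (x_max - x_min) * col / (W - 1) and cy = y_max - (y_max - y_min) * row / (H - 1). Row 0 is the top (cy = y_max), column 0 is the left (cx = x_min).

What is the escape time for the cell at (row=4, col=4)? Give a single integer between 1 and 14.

Answer: 5

Derivation:
z_0 = 0 + 0i, c = -0.7700 + 0.6550i
Iter 1: z = -0.7700 + 0.6550i, |z|^2 = 1.0219
Iter 2: z = -0.6061 + -0.3537i, |z|^2 = 0.4925
Iter 3: z = -0.5277 + 1.0838i, |z|^2 = 1.4530
Iter 4: z = -1.6661 + -0.4888i, |z|^2 = 3.0148
Iter 5: z = 1.7668 + 2.2839i, |z|^2 = 8.3380
Escaped at iteration 5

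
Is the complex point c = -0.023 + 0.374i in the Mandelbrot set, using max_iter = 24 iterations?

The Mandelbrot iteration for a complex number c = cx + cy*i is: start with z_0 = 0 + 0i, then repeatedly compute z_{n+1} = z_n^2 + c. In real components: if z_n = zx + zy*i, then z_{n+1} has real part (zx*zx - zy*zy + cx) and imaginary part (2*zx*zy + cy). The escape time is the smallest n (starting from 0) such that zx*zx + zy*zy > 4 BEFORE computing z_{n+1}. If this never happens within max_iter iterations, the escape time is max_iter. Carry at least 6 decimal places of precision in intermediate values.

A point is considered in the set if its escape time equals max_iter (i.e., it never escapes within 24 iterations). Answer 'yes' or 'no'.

Answer: yes

Derivation:
z_0 = 0 + 0i, c = -0.0230 + 0.3740i
Iter 1: z = -0.0230 + 0.3740i, |z|^2 = 0.1404
Iter 2: z = -0.1623 + 0.3568i, |z|^2 = 0.1537
Iter 3: z = -0.1239 + 0.2582i, |z|^2 = 0.0820
Iter 4: z = -0.0743 + 0.3100i, |z|^2 = 0.1016
Iter 5: z = -0.1136 + 0.3279i, |z|^2 = 0.1205
Iter 6: z = -0.1176 + 0.2995i, |z|^2 = 0.1035
Iter 7: z = -0.0989 + 0.3035i, |z|^2 = 0.1019
Iter 8: z = -0.1054 + 0.3140i, |z|^2 = 0.1097
Iter 9: z = -0.1105 + 0.3078i, |z|^2 = 0.1070
Iter 10: z = -0.1056 + 0.3060i, |z|^2 = 0.1048
Iter 11: z = -0.1055 + 0.3094i, |z|^2 = 0.1069
Iter 12: z = -0.1076 + 0.3087i, |z|^2 = 0.1069
Iter 13: z = -0.1067 + 0.3076i, |z|^2 = 0.1060
Iter 14: z = -0.1062 + 0.3083i, |z|^2 = 0.1064
Iter 15: z = -0.1068 + 0.3085i, |z|^2 = 0.1066
Iter 16: z = -0.1068 + 0.3081i, |z|^2 = 0.1063
Iter 17: z = -0.1065 + 0.3082i, |z|^2 = 0.1063
Iter 18: z = -0.1066 + 0.3083i, |z|^2 = 0.1064
Iter 19: z = -0.1067 + 0.3082i, |z|^2 = 0.1064
Iter 20: z = -0.1066 + 0.3082i, |z|^2 = 0.1064
Iter 21: z = -0.1066 + 0.3083i, |z|^2 = 0.1064
Iter 22: z = -0.1067 + 0.3083i, |z|^2 = 0.1064
Iter 23: z = -0.1066 + 0.3082i, |z|^2 = 0.1064
Did not escape in 24 iterations → in set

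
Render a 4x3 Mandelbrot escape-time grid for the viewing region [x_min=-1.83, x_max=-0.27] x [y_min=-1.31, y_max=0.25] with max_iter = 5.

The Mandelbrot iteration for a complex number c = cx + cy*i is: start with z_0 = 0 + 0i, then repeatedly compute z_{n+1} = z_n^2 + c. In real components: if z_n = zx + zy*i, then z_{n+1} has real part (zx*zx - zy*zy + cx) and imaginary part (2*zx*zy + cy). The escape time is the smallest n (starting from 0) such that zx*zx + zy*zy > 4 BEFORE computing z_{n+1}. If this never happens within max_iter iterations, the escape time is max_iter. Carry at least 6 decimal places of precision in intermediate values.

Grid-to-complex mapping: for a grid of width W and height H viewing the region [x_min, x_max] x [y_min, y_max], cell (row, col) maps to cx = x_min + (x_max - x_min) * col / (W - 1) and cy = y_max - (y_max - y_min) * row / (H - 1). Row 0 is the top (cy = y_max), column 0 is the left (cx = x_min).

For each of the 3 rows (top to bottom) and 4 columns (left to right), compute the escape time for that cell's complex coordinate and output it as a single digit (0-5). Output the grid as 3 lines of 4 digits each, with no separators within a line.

(row=0, col=0): c = -1.8300 + 0.2500i → escape time 4
(row=0, col=1): c = -1.3100 + 0.2500i → escape time 5
(row=0, col=2): c = -0.7900 + 0.2500i → escape time 5
(row=0, col=3): c = -0.2700 + 0.2500i → escape time 5
(row=1, col=0): c = -1.8300 + -0.5300i → escape time 3
(row=1, col=1): c = -1.3100 + -0.5300i → escape time 3
(row=1, col=2): c = -0.7900 + -0.5300i → escape time 5
(row=1, col=3): c = -0.2700 + -0.5300i → escape time 5
(row=2, col=0): c = -1.8300 + -1.3100i → escape time 1
(row=2, col=1): c = -1.3100 + -1.3100i → escape time 2
(row=2, col=2): c = -0.7900 + -1.3100i → escape time 2
(row=2, col=3): c = -0.2700 + -1.3100i → escape time 2

Answer: 4555
3355
1222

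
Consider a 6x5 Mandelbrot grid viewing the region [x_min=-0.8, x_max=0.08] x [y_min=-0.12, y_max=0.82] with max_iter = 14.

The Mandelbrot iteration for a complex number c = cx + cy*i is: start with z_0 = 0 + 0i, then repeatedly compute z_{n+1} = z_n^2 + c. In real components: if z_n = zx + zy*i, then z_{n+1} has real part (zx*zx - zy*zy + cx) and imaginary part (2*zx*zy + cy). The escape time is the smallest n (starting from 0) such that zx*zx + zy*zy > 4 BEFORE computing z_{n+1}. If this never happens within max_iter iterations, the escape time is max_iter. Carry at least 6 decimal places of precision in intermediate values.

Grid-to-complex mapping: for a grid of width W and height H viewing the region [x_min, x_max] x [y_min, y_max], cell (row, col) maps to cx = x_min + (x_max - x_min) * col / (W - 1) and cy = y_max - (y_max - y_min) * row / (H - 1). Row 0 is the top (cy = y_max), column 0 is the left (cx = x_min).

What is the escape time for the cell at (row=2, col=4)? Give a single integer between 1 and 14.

z_0 = 0 + 0i, c = -0.0960 + 0.3500i
Iter 1: z = -0.0960 + 0.3500i, |z|^2 = 0.1317
Iter 2: z = -0.2093 + 0.2828i, |z|^2 = 0.1238
Iter 3: z = -0.1322 + 0.2316i, |z|^2 = 0.0711
Iter 4: z = -0.1322 + 0.2888i, |z|^2 = 0.1009
Iter 5: z = -0.1619 + 0.2737i, |z|^2 = 0.1011
Iter 6: z = -0.1447 + 0.2614i, |z|^2 = 0.0893
Iter 7: z = -0.1434 + 0.2744i, |z|^2 = 0.0958
Iter 8: z = -0.1507 + 0.2713i, |z|^2 = 0.0963
Iter 9: z = -0.1469 + 0.2682i, |z|^2 = 0.0935
Iter 10: z = -0.1464 + 0.2712i, |z|^2 = 0.0950
Iter 11: z = -0.1481 + 0.2706i, |z|^2 = 0.0952
Iter 12: z = -0.1473 + 0.2698i, |z|^2 = 0.0945
Iter 13: z = -0.1471 + 0.2705i, |z|^2 = 0.0948

Answer: 14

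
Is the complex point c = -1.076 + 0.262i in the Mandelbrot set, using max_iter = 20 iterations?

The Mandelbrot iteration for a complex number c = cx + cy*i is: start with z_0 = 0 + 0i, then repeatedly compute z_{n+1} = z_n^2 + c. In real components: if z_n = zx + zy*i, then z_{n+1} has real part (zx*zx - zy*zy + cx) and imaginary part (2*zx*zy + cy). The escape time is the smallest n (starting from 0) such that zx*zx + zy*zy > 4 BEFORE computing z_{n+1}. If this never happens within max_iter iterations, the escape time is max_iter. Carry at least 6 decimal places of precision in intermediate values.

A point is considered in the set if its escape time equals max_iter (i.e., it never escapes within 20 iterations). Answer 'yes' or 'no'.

Answer: yes

Derivation:
z_0 = 0 + 0i, c = -1.0760 + 0.2620i
Iter 1: z = -1.0760 + 0.2620i, |z|^2 = 1.2264
Iter 2: z = 0.0131 + -0.3018i, |z|^2 = 0.0913
Iter 3: z = -1.1669 + 0.2541i, |z|^2 = 1.4263
Iter 4: z = 0.2212 + -0.3310i, |z|^2 = 0.1585
Iter 5: z = -1.1366 + 0.1156i, |z|^2 = 1.3053
Iter 6: z = 0.2026 + -0.0008i, |z|^2 = 0.0410
Iter 7: z = -1.0350 + 0.2617i, |z|^2 = 1.1396
Iter 8: z = -0.0733 + -0.2797i, |z|^2 = 0.0836
Iter 9: z = -1.1488 + 0.3030i, |z|^2 = 1.4116
Iter 10: z = 0.1520 + -0.4342i, |z|^2 = 0.2116
Iter 11: z = -1.2414 + 0.1300i, |z|^2 = 1.5580
Iter 12: z = 0.4482 + -0.0608i, |z|^2 = 0.2046
Iter 13: z = -0.8788 + 0.2075i, |z|^2 = 0.8153
Iter 14: z = -0.3468 + -0.1027i, |z|^2 = 0.1308
Iter 15: z = -0.9663 + 0.3333i, |z|^2 = 1.0448
Iter 16: z = -0.2534 + -0.3820i, |z|^2 = 0.2101
Iter 17: z = -1.1578 + 0.4556i, |z|^2 = 1.5480
Iter 18: z = 0.0569 + -0.7929i, |z|^2 = 0.6320
Iter 19: z = -1.7015 + 0.1718i, |z|^2 = 2.9247
Did not escape in 20 iterations → in set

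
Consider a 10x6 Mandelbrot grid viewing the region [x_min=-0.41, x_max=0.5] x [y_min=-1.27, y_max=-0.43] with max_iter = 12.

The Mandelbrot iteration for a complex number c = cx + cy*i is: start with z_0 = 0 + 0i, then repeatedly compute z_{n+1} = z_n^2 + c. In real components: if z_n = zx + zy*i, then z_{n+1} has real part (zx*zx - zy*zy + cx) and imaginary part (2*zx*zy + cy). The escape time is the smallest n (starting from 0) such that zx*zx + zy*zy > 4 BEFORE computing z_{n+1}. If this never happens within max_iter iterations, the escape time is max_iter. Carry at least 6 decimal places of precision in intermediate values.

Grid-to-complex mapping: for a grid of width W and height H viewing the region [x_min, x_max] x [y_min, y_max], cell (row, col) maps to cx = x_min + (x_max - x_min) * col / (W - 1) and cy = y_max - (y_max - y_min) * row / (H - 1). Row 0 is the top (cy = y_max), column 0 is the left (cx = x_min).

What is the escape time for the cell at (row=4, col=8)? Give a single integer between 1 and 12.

z_0 = 0 + 0i, c = 0.3989 + -1.1020i
Iter 1: z = 0.3989 + -1.1020i, |z|^2 = 1.3735
Iter 2: z = -0.6564 + -1.9812i, |z|^2 = 4.3558
Escaped at iteration 2

Answer: 2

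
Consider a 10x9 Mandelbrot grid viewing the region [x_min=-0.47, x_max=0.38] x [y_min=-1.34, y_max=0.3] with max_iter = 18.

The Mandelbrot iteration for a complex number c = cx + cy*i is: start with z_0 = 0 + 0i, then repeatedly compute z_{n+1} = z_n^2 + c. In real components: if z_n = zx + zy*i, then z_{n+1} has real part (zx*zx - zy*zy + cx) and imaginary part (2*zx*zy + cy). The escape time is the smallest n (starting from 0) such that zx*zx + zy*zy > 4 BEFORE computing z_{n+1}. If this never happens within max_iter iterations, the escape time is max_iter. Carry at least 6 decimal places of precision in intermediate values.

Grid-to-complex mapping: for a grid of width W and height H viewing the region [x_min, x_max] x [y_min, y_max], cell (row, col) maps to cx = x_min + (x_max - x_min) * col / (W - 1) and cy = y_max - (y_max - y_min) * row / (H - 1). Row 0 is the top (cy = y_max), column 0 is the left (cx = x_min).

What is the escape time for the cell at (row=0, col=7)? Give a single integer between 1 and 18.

z_0 = 0 + 0i, c = 0.1911 + 0.3000i
Iter 1: z = 0.1911 + 0.3000i, |z|^2 = 0.1265
Iter 2: z = 0.1376 + 0.4147i, |z|^2 = 0.1909
Iter 3: z = 0.0381 + 0.4141i, |z|^2 = 0.1730
Iter 4: z = 0.0210 + 0.3316i, |z|^2 = 0.1104
Iter 5: z = 0.0816 + 0.3140i, |z|^2 = 0.1052
Iter 6: z = 0.0992 + 0.3513i, |z|^2 = 0.1332
Iter 7: z = 0.0776 + 0.3697i, |z|^2 = 0.1427
Iter 8: z = 0.0605 + 0.3574i, |z|^2 = 0.1314
Iter 9: z = 0.0671 + 0.3432i, |z|^2 = 0.1223
Iter 10: z = 0.0778 + 0.3460i, |z|^2 = 0.1258
Iter 11: z = 0.0774 + 0.3539i, |z|^2 = 0.1312
Iter 12: z = 0.0719 + 0.3548i, |z|^2 = 0.1310
Iter 13: z = 0.0704 + 0.3510i, |z|^2 = 0.1282
Iter 14: z = 0.0729 + 0.3494i, |z|^2 = 0.1274
Iter 15: z = 0.0743 + 0.3509i, |z|^2 = 0.1287
Iter 16: z = 0.0735 + 0.3522i, |z|^2 = 0.1294
Iter 17: z = 0.0725 + 0.3518i, |z|^2 = 0.1290

Answer: 18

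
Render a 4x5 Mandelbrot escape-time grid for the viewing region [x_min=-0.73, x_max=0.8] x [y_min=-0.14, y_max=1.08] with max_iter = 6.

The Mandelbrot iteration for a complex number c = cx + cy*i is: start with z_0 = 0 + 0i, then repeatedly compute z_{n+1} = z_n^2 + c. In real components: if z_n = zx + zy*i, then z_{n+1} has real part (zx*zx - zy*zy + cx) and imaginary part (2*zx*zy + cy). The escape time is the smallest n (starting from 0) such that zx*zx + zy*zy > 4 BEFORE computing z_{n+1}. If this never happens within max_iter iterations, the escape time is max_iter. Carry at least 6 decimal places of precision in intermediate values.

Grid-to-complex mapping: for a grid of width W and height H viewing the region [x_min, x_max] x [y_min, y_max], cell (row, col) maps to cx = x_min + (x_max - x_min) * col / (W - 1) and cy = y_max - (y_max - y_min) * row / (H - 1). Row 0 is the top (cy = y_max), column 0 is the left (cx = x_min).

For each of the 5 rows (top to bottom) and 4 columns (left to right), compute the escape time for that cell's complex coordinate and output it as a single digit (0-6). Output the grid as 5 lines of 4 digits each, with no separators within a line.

(row=0, col=0): c = -0.7300 + 1.0800i → escape time 3
(row=0, col=1): c = -0.2200 + 1.0800i → escape time 6
(row=0, col=2): c = 0.2900 + 1.0800i → escape time 3
(row=0, col=3): c = 0.8000 + 1.0800i → escape time 2
(row=1, col=0): c = -0.7300 + 0.7750i → escape time 4
(row=1, col=1): c = -0.2200 + 0.7750i → escape time 6
(row=1, col=2): c = 0.2900 + 0.7750i → escape time 5
(row=1, col=3): c = 0.8000 + 0.7750i → escape time 2
(row=2, col=0): c = -0.7300 + 0.4700i → escape time 6
(row=2, col=1): c = -0.2200 + 0.4700i → escape time 6
(row=2, col=2): c = 0.2900 + 0.4700i → escape time 6
(row=2, col=3): c = 0.8000 + 0.4700i → escape time 3
(row=3, col=0): c = -0.7300 + 0.1650i → escape time 6
(row=3, col=1): c = -0.2200 + 0.1650i → escape time 6
(row=3, col=2): c = 0.2900 + 0.1650i → escape time 6
(row=3, col=3): c = 0.8000 + 0.1650i → escape time 3
(row=4, col=0): c = -0.7300 + -0.1400i → escape time 6
(row=4, col=1): c = -0.2200 + -0.1400i → escape time 6
(row=4, col=2): c = 0.2900 + -0.1400i → escape time 6
(row=4, col=3): c = 0.8000 + -0.1400i → escape time 3

Answer: 3632
4652
6663
6663
6663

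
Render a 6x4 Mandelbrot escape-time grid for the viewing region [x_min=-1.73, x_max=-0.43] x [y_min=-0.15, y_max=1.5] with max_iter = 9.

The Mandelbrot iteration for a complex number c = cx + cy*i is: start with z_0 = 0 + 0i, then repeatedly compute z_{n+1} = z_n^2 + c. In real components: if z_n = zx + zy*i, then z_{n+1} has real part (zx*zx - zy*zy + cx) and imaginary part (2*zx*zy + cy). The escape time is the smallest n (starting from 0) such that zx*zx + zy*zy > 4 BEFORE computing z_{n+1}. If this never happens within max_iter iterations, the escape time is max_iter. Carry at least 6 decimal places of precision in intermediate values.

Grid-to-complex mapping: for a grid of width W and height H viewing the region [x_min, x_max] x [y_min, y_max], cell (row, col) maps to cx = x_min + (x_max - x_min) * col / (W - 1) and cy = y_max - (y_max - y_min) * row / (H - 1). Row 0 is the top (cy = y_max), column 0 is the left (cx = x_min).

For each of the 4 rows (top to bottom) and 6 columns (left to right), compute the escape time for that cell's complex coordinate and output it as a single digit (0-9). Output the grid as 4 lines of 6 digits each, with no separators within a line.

(row=0, col=0): c = -1.7300 + 1.5000i → escape time 1
(row=0, col=1): c = -1.4700 + 1.5000i → escape time 1
(row=0, col=2): c = -1.2100 + 1.5000i → escape time 2
(row=0, col=3): c = -0.9500 + 1.5000i → escape time 2
(row=0, col=4): c = -0.6900 + 1.5000i → escape time 2
(row=0, col=5): c = -0.4300 + 1.5000i → escape time 2
(row=1, col=0): c = -1.7300 + 0.9500i → escape time 2
(row=1, col=1): c = -1.4700 + 0.9500i → escape time 3
(row=1, col=2): c = -1.2100 + 0.9500i → escape time 3
(row=1, col=3): c = -0.9500 + 0.9500i → escape time 3
(row=1, col=4): c = -0.6900 + 0.9500i → escape time 4
(row=1, col=5): c = -0.4300 + 0.9500i → escape time 4
(row=2, col=0): c = -1.7300 + 0.4000i → escape time 3
(row=2, col=1): c = -1.4700 + 0.4000i → escape time 4
(row=2, col=2): c = -1.2100 + 0.4000i → escape time 7
(row=2, col=3): c = -0.9500 + 0.4000i → escape time 7
(row=2, col=4): c = -0.6900 + 0.4000i → escape time 9
(row=2, col=5): c = -0.4300 + 0.4000i → escape time 9
(row=3, col=0): c = -1.7300 + -0.1500i → escape time 4
(row=3, col=1): c = -1.4700 + -0.1500i → escape time 6
(row=3, col=2): c = -1.2100 + -0.1500i → escape time 9
(row=3, col=3): c = -0.9500 + -0.1500i → escape time 9
(row=3, col=4): c = -0.6900 + -0.1500i → escape time 9
(row=3, col=5): c = -0.4300 + -0.1500i → escape time 9

Answer: 112222
233344
347799
469999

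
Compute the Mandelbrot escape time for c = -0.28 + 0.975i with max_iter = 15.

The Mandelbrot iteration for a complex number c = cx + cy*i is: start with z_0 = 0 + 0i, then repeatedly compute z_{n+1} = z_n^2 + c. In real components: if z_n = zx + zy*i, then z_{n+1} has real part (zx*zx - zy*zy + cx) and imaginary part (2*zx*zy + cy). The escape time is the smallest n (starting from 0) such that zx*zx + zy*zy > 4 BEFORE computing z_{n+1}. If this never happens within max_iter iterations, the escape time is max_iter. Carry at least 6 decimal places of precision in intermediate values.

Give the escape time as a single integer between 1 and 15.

Answer: 5

Derivation:
z_0 = 0 + 0i, c = -0.2800 + 0.9750i
Iter 1: z = -0.2800 + 0.9750i, |z|^2 = 1.0290
Iter 2: z = -1.1522 + 0.4290i, |z|^2 = 1.5117
Iter 3: z = 0.8636 + -0.0136i, |z|^2 = 0.7460
Iter 4: z = 0.4656 + 0.9515i, |z|^2 = 1.1221
Iter 5: z = -0.9686 + 1.8610i, |z|^2 = 4.4015
Escaped at iteration 5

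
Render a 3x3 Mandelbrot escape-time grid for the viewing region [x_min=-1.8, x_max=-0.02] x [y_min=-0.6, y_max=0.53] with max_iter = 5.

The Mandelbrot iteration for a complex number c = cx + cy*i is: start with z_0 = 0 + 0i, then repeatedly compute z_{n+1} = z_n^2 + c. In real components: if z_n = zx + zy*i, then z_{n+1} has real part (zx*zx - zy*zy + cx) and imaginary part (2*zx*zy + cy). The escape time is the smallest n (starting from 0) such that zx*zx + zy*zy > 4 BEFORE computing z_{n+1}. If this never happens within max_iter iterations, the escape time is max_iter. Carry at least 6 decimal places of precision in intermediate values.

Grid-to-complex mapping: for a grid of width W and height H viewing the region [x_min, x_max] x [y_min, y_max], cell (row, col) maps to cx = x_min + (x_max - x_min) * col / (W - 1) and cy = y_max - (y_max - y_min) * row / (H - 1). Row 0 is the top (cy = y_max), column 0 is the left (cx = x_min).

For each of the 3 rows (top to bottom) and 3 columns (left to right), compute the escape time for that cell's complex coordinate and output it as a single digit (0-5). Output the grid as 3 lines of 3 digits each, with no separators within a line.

(row=0, col=0): c = -1.8000 + 0.5300i → escape time 3
(row=0, col=1): c = -0.9100 + 0.5300i → escape time 5
(row=0, col=2): c = -0.0200 + 0.5300i → escape time 5
(row=1, col=0): c = -1.8000 + -0.0350i → escape time 5
(row=1, col=1): c = -0.9100 + -0.0350i → escape time 5
(row=1, col=2): c = -0.0200 + -0.0350i → escape time 5
(row=2, col=0): c = -1.8000 + -0.6000i → escape time 3
(row=2, col=1): c = -0.9100 + -0.6000i → escape time 5
(row=2, col=2): c = -0.0200 + -0.6000i → escape time 5

Answer: 355
555
355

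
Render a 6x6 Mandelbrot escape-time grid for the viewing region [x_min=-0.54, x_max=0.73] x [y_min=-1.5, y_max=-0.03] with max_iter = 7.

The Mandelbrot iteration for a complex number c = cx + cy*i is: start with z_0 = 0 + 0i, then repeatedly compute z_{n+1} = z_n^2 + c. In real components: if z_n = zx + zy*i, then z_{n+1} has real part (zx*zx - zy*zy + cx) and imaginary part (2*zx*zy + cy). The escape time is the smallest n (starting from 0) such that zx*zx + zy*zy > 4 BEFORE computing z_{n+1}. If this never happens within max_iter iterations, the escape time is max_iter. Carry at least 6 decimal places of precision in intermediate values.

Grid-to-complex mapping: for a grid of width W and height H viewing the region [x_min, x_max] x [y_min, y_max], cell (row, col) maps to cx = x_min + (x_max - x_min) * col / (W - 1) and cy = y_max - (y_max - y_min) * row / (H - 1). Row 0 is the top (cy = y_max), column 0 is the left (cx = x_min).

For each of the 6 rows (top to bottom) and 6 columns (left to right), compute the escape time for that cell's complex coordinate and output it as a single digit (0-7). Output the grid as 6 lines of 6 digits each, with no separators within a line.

(row=0, col=0): c = -0.5400 + -0.0300i → escape time 7
(row=0, col=1): c = -0.2860 + -0.0300i → escape time 7
(row=0, col=2): c = -0.0320 + -0.0300i → escape time 7
(row=0, col=3): c = 0.2220 + -0.0300i → escape time 7
(row=0, col=4): c = 0.4760 + -0.0300i → escape time 5
(row=0, col=5): c = 0.7300 + -0.0300i → escape time 3
(row=1, col=0): c = -0.5400 + -0.3240i → escape time 7
(row=1, col=1): c = -0.2860 + -0.3240i → escape time 7
(row=1, col=2): c = -0.0320 + -0.3240i → escape time 7
(row=1, col=3): c = 0.2220 + -0.3240i → escape time 7
(row=1, col=4): c = 0.4760 + -0.3240i → escape time 7
(row=1, col=5): c = 0.7300 + -0.3240i → escape time 3
(row=2, col=0): c = -0.5400 + -0.6180i → escape time 7
(row=2, col=1): c = -0.2860 + -0.6180i → escape time 7
(row=2, col=2): c = -0.0320 + -0.6180i → escape time 7
(row=2, col=3): c = 0.2220 + -0.6180i → escape time 7
(row=2, col=4): c = 0.4760 + -0.6180i → escape time 5
(row=2, col=5): c = 0.7300 + -0.6180i → escape time 3
(row=3, col=0): c = -0.5400 + -0.9120i → escape time 4
(row=3, col=1): c = -0.2860 + -0.9120i → escape time 6
(row=3, col=2): c = -0.0320 + -0.9120i → escape time 7
(row=3, col=3): c = 0.2220 + -0.9120i → escape time 4
(row=3, col=4): c = 0.4760 + -0.9120i → escape time 3
(row=3, col=5): c = 0.7300 + -0.9120i → escape time 2
(row=4, col=0): c = -0.5400 + -1.2060i → escape time 3
(row=4, col=1): c = -0.2860 + -1.2060i → escape time 3
(row=4, col=2): c = -0.0320 + -1.2060i → escape time 3
(row=4, col=3): c = 0.2220 + -1.2060i → escape time 2
(row=4, col=4): c = 0.4760 + -1.2060i → escape time 2
(row=4, col=5): c = 0.7300 + -1.2060i → escape time 2
(row=5, col=0): c = -0.5400 + -1.5000i → escape time 2
(row=5, col=1): c = -0.2860 + -1.5000i → escape time 2
(row=5, col=2): c = -0.0320 + -1.5000i → escape time 2
(row=5, col=3): c = 0.2220 + -1.5000i → escape time 2
(row=5, col=4): c = 0.4760 + -1.5000i → escape time 2
(row=5, col=5): c = 0.7300 + -1.5000i → escape time 2

Answer: 777753
777773
777753
467432
333222
222222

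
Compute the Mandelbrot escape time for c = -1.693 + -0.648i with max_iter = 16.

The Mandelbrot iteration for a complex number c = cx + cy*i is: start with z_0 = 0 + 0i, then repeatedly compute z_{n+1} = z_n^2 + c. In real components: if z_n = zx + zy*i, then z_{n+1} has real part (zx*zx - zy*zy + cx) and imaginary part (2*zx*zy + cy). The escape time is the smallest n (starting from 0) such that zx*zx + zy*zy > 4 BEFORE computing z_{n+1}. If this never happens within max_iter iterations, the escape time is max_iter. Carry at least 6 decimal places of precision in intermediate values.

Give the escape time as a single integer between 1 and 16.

Answer: 3

Derivation:
z_0 = 0 + 0i, c = -1.6930 + -0.6480i
Iter 1: z = -1.6930 + -0.6480i, |z|^2 = 3.2862
Iter 2: z = 0.7533 + 1.5461i, |z|^2 = 2.9580
Iter 3: z = -3.5160 + 1.6815i, |z|^2 = 15.1897
Escaped at iteration 3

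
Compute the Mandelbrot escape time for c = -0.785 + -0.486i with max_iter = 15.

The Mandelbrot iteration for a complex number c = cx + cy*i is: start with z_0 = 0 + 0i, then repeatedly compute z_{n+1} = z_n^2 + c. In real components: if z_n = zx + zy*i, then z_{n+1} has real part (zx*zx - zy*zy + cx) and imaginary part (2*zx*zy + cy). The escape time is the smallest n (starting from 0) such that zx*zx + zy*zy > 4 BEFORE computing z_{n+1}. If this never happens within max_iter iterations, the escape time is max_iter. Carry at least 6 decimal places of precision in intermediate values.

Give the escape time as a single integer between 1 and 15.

z_0 = 0 + 0i, c = -0.7850 + -0.4860i
Iter 1: z = -0.7850 + -0.4860i, |z|^2 = 0.8524
Iter 2: z = -0.4050 + 0.2770i, |z|^2 = 0.2407
Iter 3: z = -0.6977 + -0.7104i, |z|^2 = 0.9915
Iter 4: z = -0.8028 + 0.5053i, |z|^2 = 0.8998
Iter 5: z = -0.3959 + -1.2973i, |z|^2 = 1.8397
Iter 6: z = -2.3113 + 0.5411i, |z|^2 = 5.6349
Escaped at iteration 6

Answer: 6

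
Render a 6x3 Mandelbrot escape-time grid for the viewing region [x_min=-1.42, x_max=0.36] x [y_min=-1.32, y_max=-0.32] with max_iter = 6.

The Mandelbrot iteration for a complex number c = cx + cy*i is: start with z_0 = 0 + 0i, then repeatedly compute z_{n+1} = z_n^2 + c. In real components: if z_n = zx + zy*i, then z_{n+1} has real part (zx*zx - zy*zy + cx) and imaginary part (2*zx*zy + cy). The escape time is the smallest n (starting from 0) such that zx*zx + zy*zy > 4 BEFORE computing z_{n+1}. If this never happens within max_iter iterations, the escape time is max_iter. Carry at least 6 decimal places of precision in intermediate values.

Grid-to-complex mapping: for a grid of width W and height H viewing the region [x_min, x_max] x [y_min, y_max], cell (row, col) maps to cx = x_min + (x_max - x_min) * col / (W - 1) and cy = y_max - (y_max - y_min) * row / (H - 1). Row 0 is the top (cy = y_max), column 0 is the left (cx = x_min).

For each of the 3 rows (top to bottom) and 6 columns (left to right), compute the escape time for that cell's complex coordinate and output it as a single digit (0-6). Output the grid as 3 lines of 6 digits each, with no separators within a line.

(row=0, col=0): c = -1.4200 + -0.3200i → escape time 5
(row=0, col=1): c = -1.0640 + -0.3200i → escape time 6
(row=0, col=2): c = -0.7080 + -0.3200i → escape time 6
(row=0, col=3): c = -0.3520 + -0.3200i → escape time 6
(row=0, col=4): c = 0.0040 + -0.3200i → escape time 6
(row=0, col=5): c = 0.3600 + -0.3200i → escape time 6
(row=1, col=0): c = -1.4200 + -0.8200i → escape time 3
(row=1, col=1): c = -1.0640 + -0.8200i → escape time 3
(row=1, col=2): c = -0.7080 + -0.8200i → escape time 4
(row=1, col=3): c = -0.3520 + -0.8200i → escape time 6
(row=1, col=4): c = 0.0040 + -0.8200i → escape time 6
(row=1, col=5): c = 0.3600 + -0.8200i → escape time 4
(row=2, col=0): c = -1.4200 + -1.3200i → escape time 2
(row=2, col=1): c = -1.0640 + -1.3200i → escape time 2
(row=2, col=2): c = -0.7080 + -1.3200i → escape time 2
(row=2, col=3): c = -0.3520 + -1.3200i → escape time 2
(row=2, col=4): c = 0.0040 + -1.3200i → escape time 2
(row=2, col=5): c = 0.3600 + -1.3200i → escape time 2

Answer: 566666
334664
222222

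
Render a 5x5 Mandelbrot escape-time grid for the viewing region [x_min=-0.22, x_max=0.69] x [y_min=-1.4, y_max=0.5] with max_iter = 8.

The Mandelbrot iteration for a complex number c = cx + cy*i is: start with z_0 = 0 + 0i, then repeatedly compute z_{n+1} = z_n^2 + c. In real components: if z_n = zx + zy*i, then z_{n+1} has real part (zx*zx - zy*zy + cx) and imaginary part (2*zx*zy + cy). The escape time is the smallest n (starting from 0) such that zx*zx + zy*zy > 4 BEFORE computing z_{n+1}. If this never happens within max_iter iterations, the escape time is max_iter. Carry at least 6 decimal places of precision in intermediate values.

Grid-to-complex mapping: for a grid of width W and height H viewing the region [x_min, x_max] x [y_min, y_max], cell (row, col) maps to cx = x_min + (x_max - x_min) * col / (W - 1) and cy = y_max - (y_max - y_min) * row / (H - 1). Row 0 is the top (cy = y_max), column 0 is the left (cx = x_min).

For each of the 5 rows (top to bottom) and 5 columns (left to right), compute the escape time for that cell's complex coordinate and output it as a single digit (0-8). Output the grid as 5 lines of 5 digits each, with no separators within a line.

(row=0, col=0): c = -0.2200 + 0.5000i → escape time 8
(row=0, col=1): c = 0.0075 + 0.5000i → escape time 8
(row=0, col=2): c = 0.2350 + 0.5000i → escape time 8
(row=0, col=3): c = 0.4625 + 0.5000i → escape time 5
(row=0, col=4): c = 0.6900 + 0.5000i → escape time 3
(row=1, col=0): c = -0.2200 + 0.0250i → escape time 8
(row=1, col=1): c = 0.0075 + 0.0250i → escape time 8
(row=1, col=2): c = 0.2350 + 0.0250i → escape time 8
(row=1, col=3): c = 0.4625 + 0.0250i → escape time 5
(row=1, col=4): c = 0.6900 + 0.0250i → escape time 3
(row=2, col=0): c = -0.2200 + -0.4500i → escape time 8
(row=2, col=1): c = 0.0075 + -0.4500i → escape time 8
(row=2, col=2): c = 0.2350 + -0.4500i → escape time 8
(row=2, col=3): c = 0.4625 + -0.4500i → escape time 6
(row=2, col=4): c = 0.6900 + -0.4500i → escape time 3
(row=3, col=0): c = -0.2200 + -0.9250i → escape time 8
(row=3, col=1): c = 0.0075 + -0.9250i → escape time 7
(row=3, col=2): c = 0.2350 + -0.9250i → escape time 4
(row=3, col=3): c = 0.4625 + -0.9250i → escape time 3
(row=3, col=4): c = 0.6900 + -0.9250i → escape time 2
(row=4, col=0): c = -0.2200 + -1.4000i → escape time 2
(row=4, col=1): c = 0.0075 + -1.4000i → escape time 2
(row=4, col=2): c = 0.2350 + -1.4000i → escape time 2
(row=4, col=3): c = 0.4625 + -1.4000i → escape time 2
(row=4, col=4): c = 0.6900 + -1.4000i → escape time 2

Answer: 88853
88853
88863
87432
22222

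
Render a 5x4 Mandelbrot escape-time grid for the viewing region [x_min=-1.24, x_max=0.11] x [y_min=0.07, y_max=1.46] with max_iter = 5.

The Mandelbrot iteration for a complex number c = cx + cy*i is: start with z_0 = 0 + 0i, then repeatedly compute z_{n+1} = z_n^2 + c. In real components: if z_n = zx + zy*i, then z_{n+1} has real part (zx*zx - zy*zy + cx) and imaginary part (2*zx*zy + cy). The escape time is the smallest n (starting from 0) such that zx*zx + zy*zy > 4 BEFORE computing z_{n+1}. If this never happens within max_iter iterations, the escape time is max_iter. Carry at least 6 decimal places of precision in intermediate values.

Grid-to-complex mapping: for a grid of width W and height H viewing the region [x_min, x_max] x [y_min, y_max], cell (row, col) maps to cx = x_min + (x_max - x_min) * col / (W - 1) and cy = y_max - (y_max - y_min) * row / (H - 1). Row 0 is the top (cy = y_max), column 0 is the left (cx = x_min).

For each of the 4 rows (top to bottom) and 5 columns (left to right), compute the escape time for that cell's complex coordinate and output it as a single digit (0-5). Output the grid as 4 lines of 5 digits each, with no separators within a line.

(row=0, col=0): c = -1.2400 + 1.4600i → escape time 2
(row=0, col=1): c = -0.9025 + 1.4600i → escape time 2
(row=0, col=2): c = -0.5650 + 1.4600i → escape time 2
(row=0, col=3): c = -0.2275 + 1.4600i → escape time 2
(row=0, col=4): c = 0.1100 + 1.4600i → escape time 2
(row=1, col=0): c = -1.2400 + 0.9967i → escape time 3
(row=1, col=1): c = -0.9025 + 0.9967i → escape time 3
(row=1, col=2): c = -0.5650 + 0.9967i → escape time 4
(row=1, col=3): c = -0.2275 + 0.9967i → escape time 5
(row=1, col=4): c = 0.1100 + 0.9967i → escape time 4
(row=2, col=0): c = -1.2400 + 0.5333i → escape time 4
(row=2, col=1): c = -0.9025 + 0.5333i → escape time 5
(row=2, col=2): c = -0.5650 + 0.5333i → escape time 5
(row=2, col=3): c = -0.2275 + 0.5333i → escape time 5
(row=2, col=4): c = 0.1100 + 0.5333i → escape time 5
(row=3, col=0): c = -1.2400 + 0.0700i → escape time 5
(row=3, col=1): c = -0.9025 + 0.0700i → escape time 5
(row=3, col=2): c = -0.5650 + 0.0700i → escape time 5
(row=3, col=3): c = -0.2275 + 0.0700i → escape time 5
(row=3, col=4): c = 0.1100 + 0.0700i → escape time 5

Answer: 22222
33454
45555
55555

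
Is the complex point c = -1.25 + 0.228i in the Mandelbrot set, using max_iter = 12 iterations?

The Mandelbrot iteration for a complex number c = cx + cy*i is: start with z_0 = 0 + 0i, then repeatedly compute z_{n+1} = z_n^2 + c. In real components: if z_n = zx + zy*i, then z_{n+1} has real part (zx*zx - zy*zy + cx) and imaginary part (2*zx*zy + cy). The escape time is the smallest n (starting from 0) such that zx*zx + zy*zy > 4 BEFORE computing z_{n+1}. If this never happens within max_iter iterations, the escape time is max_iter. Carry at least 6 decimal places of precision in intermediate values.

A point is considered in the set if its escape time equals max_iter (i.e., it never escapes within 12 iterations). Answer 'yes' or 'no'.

z_0 = 0 + 0i, c = -1.2500 + 0.2280i
Iter 1: z = -1.2500 + 0.2280i, |z|^2 = 1.6145
Iter 2: z = 0.2605 + -0.3420i, |z|^2 = 0.1848
Iter 3: z = -1.2991 + 0.0498i, |z|^2 = 1.6901
Iter 4: z = 0.4352 + 0.0986i, |z|^2 = 0.1991
Iter 5: z = -1.0703 + 0.3138i, |z|^2 = 1.2441
Iter 6: z = -0.2028 + -0.4438i, |z|^2 = 0.2381
Iter 7: z = -1.4058 + 0.4080i, |z|^2 = 2.1427
Iter 8: z = 0.5598 + -0.9192i, |z|^2 = 1.1582
Iter 9: z = -1.7815 + -0.8011i, |z|^2 = 3.8156
Iter 10: z = 1.2822 + 3.0822i, |z|^2 = 11.1441
Escaped at iteration 10

Answer: no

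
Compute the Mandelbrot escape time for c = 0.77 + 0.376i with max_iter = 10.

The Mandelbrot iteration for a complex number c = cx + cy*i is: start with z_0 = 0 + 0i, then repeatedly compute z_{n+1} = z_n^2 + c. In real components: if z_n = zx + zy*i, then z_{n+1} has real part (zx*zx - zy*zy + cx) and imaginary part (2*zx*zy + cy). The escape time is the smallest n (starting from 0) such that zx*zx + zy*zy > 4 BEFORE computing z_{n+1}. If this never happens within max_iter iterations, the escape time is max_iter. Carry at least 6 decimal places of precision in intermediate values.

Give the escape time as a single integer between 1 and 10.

Answer: 3

Derivation:
z_0 = 0 + 0i, c = 0.7700 + 0.3760i
Iter 1: z = 0.7700 + 0.3760i, |z|^2 = 0.7343
Iter 2: z = 1.2215 + 0.9550i, |z|^2 = 2.4042
Iter 3: z = 1.3500 + 2.7092i, |z|^2 = 9.1624
Escaped at iteration 3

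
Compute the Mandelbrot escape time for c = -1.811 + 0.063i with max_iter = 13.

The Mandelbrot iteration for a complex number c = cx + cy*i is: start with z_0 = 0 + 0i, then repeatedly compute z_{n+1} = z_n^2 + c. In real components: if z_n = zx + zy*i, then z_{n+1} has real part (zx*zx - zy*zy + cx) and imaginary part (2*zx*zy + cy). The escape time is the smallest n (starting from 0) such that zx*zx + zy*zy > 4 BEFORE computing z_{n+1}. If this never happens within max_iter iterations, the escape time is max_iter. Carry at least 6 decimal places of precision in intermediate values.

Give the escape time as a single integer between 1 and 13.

Answer: 6

Derivation:
z_0 = 0 + 0i, c = -1.8110 + 0.0630i
Iter 1: z = -1.8110 + 0.0630i, |z|^2 = 3.2837
Iter 2: z = 1.4648 + -0.1652i, |z|^2 = 2.1728
Iter 3: z = 0.3072 + -0.4209i, |z|^2 = 0.2715
Iter 4: z = -1.8938 + -0.1956i, |z|^2 = 3.6247
Iter 5: z = 1.7372 + 0.8039i, |z|^2 = 3.6640
Iter 6: z = 0.5605 + 2.8561i, |z|^2 = 8.4714
Escaped at iteration 6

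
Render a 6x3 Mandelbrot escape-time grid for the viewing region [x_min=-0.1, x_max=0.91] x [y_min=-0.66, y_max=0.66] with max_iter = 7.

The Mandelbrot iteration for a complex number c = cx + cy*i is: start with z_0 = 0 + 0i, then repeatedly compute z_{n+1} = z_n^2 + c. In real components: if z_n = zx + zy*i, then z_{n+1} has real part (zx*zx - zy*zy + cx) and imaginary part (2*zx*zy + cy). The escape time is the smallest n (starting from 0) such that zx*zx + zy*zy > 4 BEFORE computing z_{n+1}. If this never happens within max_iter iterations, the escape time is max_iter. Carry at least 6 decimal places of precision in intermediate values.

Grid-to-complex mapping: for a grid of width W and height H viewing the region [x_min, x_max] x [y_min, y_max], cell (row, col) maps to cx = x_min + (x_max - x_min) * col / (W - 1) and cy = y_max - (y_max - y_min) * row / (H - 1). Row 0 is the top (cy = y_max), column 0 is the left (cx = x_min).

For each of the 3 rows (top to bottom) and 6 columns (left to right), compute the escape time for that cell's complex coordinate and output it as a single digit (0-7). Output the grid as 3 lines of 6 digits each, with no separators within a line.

(row=0, col=0): c = -0.1000 + 0.6600i → escape time 7
(row=0, col=1): c = 0.1020 + 0.6600i → escape time 7
(row=0, col=2): c = 0.3040 + 0.6600i → escape time 7
(row=0, col=3): c = 0.5060 + 0.6600i → escape time 4
(row=0, col=4): c = 0.7080 + 0.6600i → escape time 3
(row=0, col=5): c = 0.9100 + 0.6600i → escape time 2
(row=1, col=0): c = -0.1000 + 0.0000i → escape time 7
(row=1, col=1): c = 0.1020 + 0.0000i → escape time 7
(row=1, col=2): c = 0.3040 + 0.0000i → escape time 7
(row=1, col=3): c = 0.5060 + 0.0000i → escape time 5
(row=1, col=4): c = 0.7080 + 0.0000i → escape time 3
(row=1, col=5): c = 0.9100 + 0.0000i → escape time 3
(row=2, col=0): c = -0.1000 + -0.6600i → escape time 7
(row=2, col=1): c = 0.1020 + -0.6600i → escape time 7
(row=2, col=2): c = 0.3040 + -0.6600i → escape time 7
(row=2, col=3): c = 0.5060 + -0.6600i → escape time 4
(row=2, col=4): c = 0.7080 + -0.6600i → escape time 3
(row=2, col=5): c = 0.9100 + -0.6600i → escape time 2

Answer: 777432
777533
777432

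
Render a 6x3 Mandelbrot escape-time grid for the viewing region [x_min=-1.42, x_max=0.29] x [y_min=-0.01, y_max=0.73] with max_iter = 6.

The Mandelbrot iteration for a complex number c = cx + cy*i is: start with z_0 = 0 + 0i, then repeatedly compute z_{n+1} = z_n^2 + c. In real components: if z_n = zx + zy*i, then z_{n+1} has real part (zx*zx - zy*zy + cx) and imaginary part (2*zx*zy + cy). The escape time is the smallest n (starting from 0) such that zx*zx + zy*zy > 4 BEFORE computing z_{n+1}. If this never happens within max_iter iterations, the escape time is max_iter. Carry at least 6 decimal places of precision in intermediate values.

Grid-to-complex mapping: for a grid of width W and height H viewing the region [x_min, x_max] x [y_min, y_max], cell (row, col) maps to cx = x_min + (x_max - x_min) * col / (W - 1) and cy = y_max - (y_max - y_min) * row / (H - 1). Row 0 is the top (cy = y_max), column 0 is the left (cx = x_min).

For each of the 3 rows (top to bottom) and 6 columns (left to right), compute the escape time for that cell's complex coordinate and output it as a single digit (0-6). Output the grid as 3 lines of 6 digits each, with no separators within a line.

Answer: 334666
566666
666666

Derivation:
(row=0, col=0): c = -1.4200 + 0.7300i → escape time 3
(row=0, col=1): c = -1.0780 + 0.7300i → escape time 3
(row=0, col=2): c = -0.7360 + 0.7300i → escape time 4
(row=0, col=3): c = -0.3940 + 0.7300i → escape time 6
(row=0, col=4): c = -0.0520 + 0.7300i → escape time 6
(row=0, col=5): c = 0.2900 + 0.7300i → escape time 6
(row=1, col=0): c = -1.4200 + 0.3600i → escape time 5
(row=1, col=1): c = -1.0780 + 0.3600i → escape time 6
(row=1, col=2): c = -0.7360 + 0.3600i → escape time 6
(row=1, col=3): c = -0.3940 + 0.3600i → escape time 6
(row=1, col=4): c = -0.0520 + 0.3600i → escape time 6
(row=1, col=5): c = 0.2900 + 0.3600i → escape time 6
(row=2, col=0): c = -1.4200 + -0.0100i → escape time 6
(row=2, col=1): c = -1.0780 + -0.0100i → escape time 6
(row=2, col=2): c = -0.7360 + -0.0100i → escape time 6
(row=2, col=3): c = -0.3940 + -0.0100i → escape time 6
(row=2, col=4): c = -0.0520 + -0.0100i → escape time 6
(row=2, col=5): c = 0.2900 + -0.0100i → escape time 6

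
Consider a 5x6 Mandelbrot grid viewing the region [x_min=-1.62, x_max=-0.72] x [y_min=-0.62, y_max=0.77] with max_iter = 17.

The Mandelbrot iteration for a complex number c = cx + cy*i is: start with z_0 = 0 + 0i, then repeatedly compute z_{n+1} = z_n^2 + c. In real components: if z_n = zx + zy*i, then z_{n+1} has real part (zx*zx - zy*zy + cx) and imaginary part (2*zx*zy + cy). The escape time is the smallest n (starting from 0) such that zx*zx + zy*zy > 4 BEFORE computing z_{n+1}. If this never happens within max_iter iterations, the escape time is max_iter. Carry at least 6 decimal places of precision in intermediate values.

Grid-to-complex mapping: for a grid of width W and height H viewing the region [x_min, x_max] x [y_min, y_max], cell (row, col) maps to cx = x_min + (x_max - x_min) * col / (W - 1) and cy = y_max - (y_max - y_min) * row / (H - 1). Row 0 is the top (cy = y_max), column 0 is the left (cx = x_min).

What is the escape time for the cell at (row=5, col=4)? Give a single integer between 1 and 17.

z_0 = 0 + 0i, c = -0.7200 + -0.6200i
Iter 1: z = -0.7200 + -0.6200i, |z|^2 = 0.9028
Iter 2: z = -0.5860 + 0.2728i, |z|^2 = 0.4178
Iter 3: z = -0.4510 + -0.9397i, |z|^2 = 1.0865
Iter 4: z = -1.3997 + 0.2277i, |z|^2 = 2.0109
Iter 5: z = 1.1872 + -1.2573i, |z|^2 = 2.9903
Iter 6: z = -0.8914 + -3.6054i, |z|^2 = 13.7935
Escaped at iteration 6

Answer: 6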